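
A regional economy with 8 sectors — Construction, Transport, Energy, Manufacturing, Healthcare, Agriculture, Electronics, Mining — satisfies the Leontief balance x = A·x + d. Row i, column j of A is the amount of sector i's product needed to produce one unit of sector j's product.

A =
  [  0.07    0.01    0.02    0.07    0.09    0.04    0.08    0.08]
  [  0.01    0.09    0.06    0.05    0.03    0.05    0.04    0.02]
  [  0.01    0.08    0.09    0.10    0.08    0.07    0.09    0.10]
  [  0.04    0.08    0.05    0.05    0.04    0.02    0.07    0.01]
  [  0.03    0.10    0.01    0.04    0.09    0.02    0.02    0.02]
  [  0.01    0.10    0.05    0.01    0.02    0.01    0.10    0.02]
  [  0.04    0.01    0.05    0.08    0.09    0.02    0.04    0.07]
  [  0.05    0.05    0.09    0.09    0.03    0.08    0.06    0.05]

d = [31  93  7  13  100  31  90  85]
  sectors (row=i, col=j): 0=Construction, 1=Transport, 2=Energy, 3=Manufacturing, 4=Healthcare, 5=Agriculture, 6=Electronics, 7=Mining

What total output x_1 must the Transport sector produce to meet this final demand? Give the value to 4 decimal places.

Form M = I − A:
  [  0.93   -0.01   -0.02   -0.07   -0.09   -0.04   -0.08   -0.08]
  [ -0.01    0.91   -0.06   -0.05   -0.03   -0.05   -0.04   -0.02]
  [ -0.01   -0.08    0.91   -0.10   -0.08   -0.07   -0.09   -0.10]
  [ -0.04   -0.08   -0.05    0.95   -0.04   -0.02   -0.07   -0.01]
  [ -0.03   -0.10   -0.01   -0.04    0.91   -0.02   -0.02   -0.02]
  [ -0.01   -0.10   -0.05   -0.01   -0.02    0.99   -0.10   -0.02]
  [ -0.04   -0.01   -0.05   -0.08   -0.09   -0.02    0.96   -0.07]
  [ -0.05   -0.05   -0.09   -0.09   -0.03   -0.08   -0.06    0.95]
Leontief inverse L = M⁻¹:
  [  1.0983    0.0579    0.0579    0.1180    0.1385    0.0684    0.1252    0.1146]
  [  0.0254    1.1331    0.0933    0.0854    0.0624    0.0730    0.0760    0.0452]
  [  0.0413    0.1535    1.1496    0.1660    0.1399    0.1118    0.1534    0.1461]
  [  0.0585    0.1199    0.0817    1.0880    0.0773    0.0429    0.1053    0.0378]
  [  0.0456    0.1399    0.0351    0.0698    1.1211    0.0396    0.0479    0.0392]
  [  0.0252    0.1347    0.0810    0.0459    0.0532    1.0320    0.1302    0.0464]
  [  0.0634    0.0560    0.0851    0.1231    0.1322    0.0465    1.0801    0.1001]
  [  0.0762    0.1079    0.1379    0.1433    0.0794    0.1132    0.1158    1.0899]
Total output x = L · d:
  x_0 = 1.0983·31 + 0.0579·93 + 0.0579·7 + 0.1180·13 + 0.1385·100 + 0.0684·31 + 0.1252·90 + 0.1146·85 = 78.3517
  x_1 = 0.0254·31 + 1.1331·93 + 0.0933·7 + 0.0854·13 + 0.0624·100 + 0.0730·31 + 0.0760·90 + 0.0452·85 = 127.1155
  x_2 = 0.0413·31 + 0.1535·93 + 1.1496·7 + 0.1660·13 + 0.1399·100 + 0.1118·31 + 0.1534·90 + 0.1461·85 = 69.4424
  x_3 = 0.0585·31 + 0.1199·93 + 0.0817·7 + 1.0880·13 + 0.0773·100 + 0.0429·31 + 0.1053·90 + 0.0378·85 = 49.4379
  x_4 = 0.0456·31 + 0.1399·93 + 0.0351·7 + 0.0698·13 + 1.1211·100 + 0.0396·31 + 0.0479·90 + 0.0392·85 = 136.5630
  x_5 = 0.0252·31 + 0.1347·93 + 0.0810·7 + 0.0459·13 + 0.0532·100 + 1.0320·31 + 0.1302·90 + 0.0464·85 = 67.4362
  x_6 = 0.0634·31 + 0.0560·93 + 0.0851·7 + 0.1231·13 + 0.1322·100 + 0.0465·31 + 1.0801·90 + 0.1001·85 = 129.7430
  x_7 = 0.0762·31 + 0.1079·93 + 0.1379·7 + 0.1433·13 + 0.0794·100 + 0.1132·31 + 0.1158·90 + 1.0899·85 = 129.7357

127.1155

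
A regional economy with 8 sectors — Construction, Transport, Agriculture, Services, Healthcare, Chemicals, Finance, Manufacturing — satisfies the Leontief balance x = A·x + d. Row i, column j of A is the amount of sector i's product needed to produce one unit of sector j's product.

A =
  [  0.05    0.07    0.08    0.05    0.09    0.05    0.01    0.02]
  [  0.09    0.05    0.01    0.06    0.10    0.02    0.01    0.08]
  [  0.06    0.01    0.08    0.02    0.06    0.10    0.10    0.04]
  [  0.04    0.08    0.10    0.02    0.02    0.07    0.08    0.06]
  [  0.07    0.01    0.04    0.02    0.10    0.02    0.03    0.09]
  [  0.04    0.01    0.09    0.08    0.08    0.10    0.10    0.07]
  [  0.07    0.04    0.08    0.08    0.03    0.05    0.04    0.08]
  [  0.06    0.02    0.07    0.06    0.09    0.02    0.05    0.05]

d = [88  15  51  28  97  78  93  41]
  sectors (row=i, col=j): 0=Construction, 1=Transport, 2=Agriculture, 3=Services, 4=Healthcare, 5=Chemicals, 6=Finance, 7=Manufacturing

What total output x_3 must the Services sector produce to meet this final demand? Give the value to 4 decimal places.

81.4851

Form M = I − A:
  [  0.95   -0.07   -0.08   -0.05   -0.09   -0.05   -0.01   -0.02]
  [ -0.09    0.95   -0.01   -0.06   -0.10   -0.02   -0.01   -0.08]
  [ -0.06   -0.01    0.92   -0.02   -0.06   -0.10   -0.10   -0.04]
  [ -0.04   -0.08   -0.10    0.98   -0.02   -0.07   -0.08   -0.06]
  [ -0.07   -0.01   -0.04   -0.02    0.90   -0.02   -0.03   -0.09]
  [ -0.04   -0.01   -0.09   -0.08   -0.08    0.90   -0.10   -0.07]
  [ -0.07   -0.04   -0.08   -0.08   -0.03   -0.05    0.96   -0.08]
  [ -0.06   -0.02   -0.07   -0.06   -0.09   -0.02   -0.05    0.95]
Leontief inverse L = M⁻¹:
  [  1.0960    0.0952    0.1302    0.0831    0.1472    0.0915    0.0505    0.0668]
  [  0.1347    1.0777    0.0589    0.0929    0.1579    0.0539    0.0435    0.1245]
  [  0.1107    0.0368    1.1443    0.0641    0.1207    0.1522    0.1505    0.0930]
  [  0.0927    0.1080    0.1598    1.0638    0.0817    0.1195    0.1282    0.1123]
  [  0.1105    0.0313    0.0860    0.0502    1.1522    0.0523    0.0628    0.1301]
  [  0.1008    0.0437    0.1681    0.1307    0.1512    1.1619    0.1627    0.1348]
  [  0.1199    0.0710    0.1423    0.1200    0.0900    0.0987    1.0883    0.1295]
  [  0.1050    0.0459    0.1230    0.0929    0.1438    0.0603    0.0900    1.0954]
Total output x = L · d:
  x_0 = 1.0960·88 + 0.0952·15 + 0.1302·51 + 0.0831·28 + 0.1472·97 + 0.0915·78 + 0.0505·93 + 0.0668·41 = 135.6894
  x_1 = 0.1347·88 + 1.0777·15 + 0.0589·51 + 0.0929·28 + 0.1579·97 + 0.0539·78 + 0.0435·93 + 0.1245·41 = 62.2990
  x_2 = 0.1107·88 + 0.0368·15 + 1.1443·51 + 0.0641·28 + 0.1207·97 + 0.1522·78 + 0.1505·93 + 0.0930·41 = 111.8421
  x_3 = 0.0927·88 + 0.1080·15 + 0.1598·51 + 1.0638·28 + 0.0817·97 + 0.1195·78 + 0.1282·93 + 0.1123·41 = 81.4851
  x_4 = 0.1105·88 + 0.0313·15 + 0.0860·51 + 0.0502·28 + 1.1522·97 + 0.0523·78 + 0.0628·93 + 0.1301·41 = 143.0003
  x_5 = 0.1008·88 + 0.0437·15 + 0.1681·51 + 0.1307·28 + 0.1512·97 + 1.1619·78 + 0.1627·93 + 0.1348·41 = 147.7176
  x_6 = 0.1199·88 + 0.0710·15 + 0.1423·51 + 0.1200·28 + 0.0900·97 + 0.0987·78 + 1.0883·93 + 0.1295·41 = 145.1983
  x_7 = 0.1050·88 + 0.0459·15 + 0.1230·51 + 0.0929·28 + 0.1438·97 + 0.0603·78 + 0.0900·93 + 1.0954·41 = 90.7260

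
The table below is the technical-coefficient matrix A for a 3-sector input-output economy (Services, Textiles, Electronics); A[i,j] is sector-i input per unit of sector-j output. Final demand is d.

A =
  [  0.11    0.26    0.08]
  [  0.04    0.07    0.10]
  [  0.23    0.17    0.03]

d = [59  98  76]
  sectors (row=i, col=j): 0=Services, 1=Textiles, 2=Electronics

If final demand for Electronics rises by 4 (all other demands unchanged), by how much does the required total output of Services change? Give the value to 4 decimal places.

0.5326

Form M = I − A:
  [  0.89   -0.26   -0.08]
  [ -0.04    0.93   -0.10]
  [ -0.23   -0.17    0.97]
Leontief inverse L = M⁻¹:
  [  1.1738    0.3525    0.1332]
  [  0.0820    1.1205    0.1223]
  [  0.2927    0.2800    1.0839]
Total output x = L · d:
  x_0 = 1.1738·59 + 0.3525·98 + 0.1332·76 = 113.9231
  x_1 = 0.0820·59 + 1.1205·98 + 0.1223·76 = 123.9413
  x_2 = 0.2927·59 + 0.2800·98 + 1.0839·76 = 127.0849
Δx_0 = L[0,2] · Δd_2 = 0.1332 · 4 = 0.5326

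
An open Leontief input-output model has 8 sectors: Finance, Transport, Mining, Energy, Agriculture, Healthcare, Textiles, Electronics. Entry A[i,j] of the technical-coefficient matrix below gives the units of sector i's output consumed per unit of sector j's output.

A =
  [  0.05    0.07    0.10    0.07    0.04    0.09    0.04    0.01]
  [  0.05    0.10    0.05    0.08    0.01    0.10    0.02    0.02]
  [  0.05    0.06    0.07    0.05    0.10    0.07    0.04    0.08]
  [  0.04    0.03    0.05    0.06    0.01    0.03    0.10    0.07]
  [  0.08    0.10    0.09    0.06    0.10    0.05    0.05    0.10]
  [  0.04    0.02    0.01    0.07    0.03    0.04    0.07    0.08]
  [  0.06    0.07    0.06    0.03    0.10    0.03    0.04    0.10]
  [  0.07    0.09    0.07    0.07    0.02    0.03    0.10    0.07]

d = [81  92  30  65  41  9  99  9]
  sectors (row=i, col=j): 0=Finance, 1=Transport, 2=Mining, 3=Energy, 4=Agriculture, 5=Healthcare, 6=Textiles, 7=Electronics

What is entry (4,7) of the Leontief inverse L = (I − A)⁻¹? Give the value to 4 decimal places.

L[4,7] = 0.1782

Form M = I − A:
  [  0.95   -0.07   -0.10   -0.07   -0.04   -0.09   -0.04   -0.01]
  [ -0.05    0.90   -0.05   -0.08   -0.01   -0.10   -0.02   -0.02]
  [ -0.05   -0.06    0.93   -0.05   -0.10   -0.07   -0.04   -0.08]
  [ -0.04   -0.03   -0.05    0.94   -0.01   -0.03   -0.10   -0.07]
  [ -0.08   -0.10   -0.09   -0.06    0.90   -0.05   -0.05   -0.10]
  [ -0.04   -0.02   -0.01   -0.07   -0.03    0.96   -0.07   -0.08]
  [ -0.06   -0.07   -0.06   -0.03   -0.10   -0.03    0.96   -0.10]
  [ -0.07   -0.09   -0.07   -0.07   -0.02   -0.03   -0.10    0.93]
Leontief inverse L = M⁻¹:
  [  1.0961    0.1257    0.1518    0.1241    0.0844    0.1401    0.0892    0.0676]
  [  0.0895    1.1483    0.0933    0.1300    0.0421    0.1452    0.0649    0.0675]
  [  0.1063    0.1296    1.1332    0.1124    0.1517    0.1252    0.0985    0.1475]
  [  0.0806    0.0796    0.0960    1.1034    0.0483    0.0681    0.1440    0.1204]
  [  0.1478    0.1859    0.1679    0.1358    1.1611    0.1195    0.1189    0.1782]
  [  0.0778    0.0655    0.0522    0.1111    0.0624    1.0738    0.1131    0.1263]
  [  0.1149    0.1400    0.1229    0.0899    0.1494    0.0842    1.0947    0.1626]
  [  0.1233    0.1575    0.1315    0.1296    0.0685    0.0854    0.1552    1.1324]
Total output x = L · d:
  x_0 = 1.0961·81 + 0.1257·92 + 0.1518·30 + 0.1241·65 + 0.0844·41 + 0.1401·9 + 0.0892·99 + 0.0676·9 = 127.1309
  x_1 = 0.0895·81 + 1.1483·92 + 0.0933·30 + 0.1300·65 + 0.0421·41 + 0.1452·9 + 0.0649·99 + 0.0675·9 = 134.2058
  x_2 = 0.1063·81 + 0.1296·92 + 1.1332·30 + 0.1124·65 + 0.1517·41 + 0.1252·9 + 0.0985·99 + 0.1475·9 = 80.2583
  x_3 = 0.0806·81 + 0.0796·92 + 0.0960·30 + 1.1034·65 + 0.0483·41 + 0.0681·9 + 0.1440·99 + 0.1204·9 = 106.3892
  x_4 = 0.1478·81 + 0.1859·92 + 0.1679·30 + 0.1358·65 + 1.1611·41 + 0.1195·9 + 0.1189·99 + 0.1782·9 = 105.0000
  x_5 = 0.0778·81 + 0.0655·92 + 0.0522·30 + 0.1111·65 + 0.0624·41 + 1.0738·9 + 0.1131·99 + 0.1263·9 = 45.6641
  x_6 = 0.1149·81 + 0.1400·92 + 0.1229·30 + 0.0899·65 + 0.1494·41 + 0.0842·9 + 1.0947·99 + 0.1626·9 = 148.4342
  x_7 = 0.1233·81 + 0.1575·92 + 0.1315·30 + 0.1296·65 + 0.0685·41 + 0.0854·9 + 0.1552·99 + 1.1324·9 = 65.9746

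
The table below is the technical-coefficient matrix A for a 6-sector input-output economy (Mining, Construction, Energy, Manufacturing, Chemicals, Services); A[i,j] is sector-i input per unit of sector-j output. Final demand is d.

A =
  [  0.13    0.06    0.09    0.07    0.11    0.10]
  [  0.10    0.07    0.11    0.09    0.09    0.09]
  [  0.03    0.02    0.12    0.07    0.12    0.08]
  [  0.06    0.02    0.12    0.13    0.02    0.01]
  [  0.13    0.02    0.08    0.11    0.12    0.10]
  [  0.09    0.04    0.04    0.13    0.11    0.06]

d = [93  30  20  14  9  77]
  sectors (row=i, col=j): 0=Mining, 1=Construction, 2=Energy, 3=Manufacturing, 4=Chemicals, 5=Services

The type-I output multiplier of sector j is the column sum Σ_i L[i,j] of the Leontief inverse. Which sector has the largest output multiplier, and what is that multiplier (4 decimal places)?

Manufacturing (2.1701)

Form M = I − A:
  [  0.87   -0.06   -0.09   -0.07   -0.11   -0.10]
  [ -0.10    0.93   -0.11   -0.09   -0.09   -0.09]
  [ -0.03   -0.02    0.88   -0.07   -0.12   -0.08]
  [ -0.06   -0.02   -0.12    0.87   -0.02   -0.01]
  [ -0.13   -0.02   -0.08   -0.11    0.88   -0.10]
  [ -0.09   -0.04   -0.04   -0.13   -0.11    0.94]
Leontief inverse L = M⁻¹:
  [  1.2311    0.0999    0.1908    0.1793    0.2169    0.1817]
  [  0.1940    1.1078    0.2101    0.1963    0.1915    0.1671]
  [  0.1021    0.0461    1.1986    0.1559    0.2020    0.1404]
  [  0.1107    0.0408    0.1889    1.1954    0.0775    0.0527]
  [  0.2290    0.0573    0.1798    0.2199    1.2226    0.1775]
  [  0.1726    0.0710    0.1254    0.2232    0.1913    1.1224]
Total output x = L · d:
  x_0 = 1.2311·93 + 0.0999·30 + 0.1908·20 + 0.1793·14 + 0.2169·9 + 0.1817·77 = 139.7588
  x_1 = 0.1940·93 + 1.1078·30 + 0.2101·20 + 0.1963·14 + 0.1915·9 + 0.1671·77 = 72.8164
  x_2 = 0.1021·93 + 0.0461·30 + 1.1986·20 + 0.1559·14 + 0.2020·9 + 0.1404·77 = 49.6647
  x_3 = 0.1107·93 + 0.0408·30 + 0.1889·20 + 1.1954·14 + 0.0775·9 + 0.0527·77 = 36.7914
  x_4 = 0.2290·93 + 0.0573·30 + 0.1798·20 + 0.2199·14 + 1.2226·9 + 0.1775·77 = 54.3648
  x_5 = 0.1726·93 + 0.0710·30 + 0.1254·20 + 0.2232·14 + 0.1913·9 + 1.1224·77 = 111.9580
Output multipliers (column sums of L):
  Mining: 2.0395
  Construction: 1.4230
  Energy: 2.0935
  Manufacturing: 2.1701
  Chemicals: 2.1019
  Services: 1.8419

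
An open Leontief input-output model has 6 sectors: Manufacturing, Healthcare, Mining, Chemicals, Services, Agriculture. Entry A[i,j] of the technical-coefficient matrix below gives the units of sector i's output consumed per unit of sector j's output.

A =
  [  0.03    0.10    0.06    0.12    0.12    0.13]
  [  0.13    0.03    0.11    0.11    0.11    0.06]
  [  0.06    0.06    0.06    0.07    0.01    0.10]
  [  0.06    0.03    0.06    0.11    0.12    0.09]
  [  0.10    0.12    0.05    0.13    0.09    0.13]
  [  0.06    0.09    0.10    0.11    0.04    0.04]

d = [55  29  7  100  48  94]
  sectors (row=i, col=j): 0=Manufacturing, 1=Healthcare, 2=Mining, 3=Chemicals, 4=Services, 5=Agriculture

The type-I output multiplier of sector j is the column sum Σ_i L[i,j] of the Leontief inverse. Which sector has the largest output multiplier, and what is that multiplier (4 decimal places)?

Form M = I − A:
  [  0.97   -0.10   -0.06   -0.12   -0.12   -0.13]
  [ -0.13    0.97   -0.11   -0.11   -0.11   -0.06]
  [ -0.06   -0.06    0.94   -0.07   -0.01   -0.10]
  [ -0.06   -0.03   -0.06    0.89   -0.12   -0.09]
  [ -0.10   -0.12   -0.05   -0.13    0.91   -0.13]
  [ -0.06   -0.09   -0.10   -0.11   -0.04    0.96]
Leontief inverse L = M⁻¹:
  [  1.1148    0.1788    0.1432    0.2429    0.2123    0.2286]
  [  0.2055    1.1109    0.1860    0.2294    0.2010    0.1654]
  [  0.1089    0.1075    1.1131    0.1449    0.0657    0.1599]
  [  0.1277    0.0995    0.1267    1.2139    0.1981    0.1773]
  [  0.1914    0.2072    0.1428    0.2672    1.1966    0.2408]
  [  0.1229    0.1466    0.1628    0.2020    0.1115    1.1185]
Total output x = L · d:
  x_0 = 1.1148·55 + 0.1788·29 + 0.1432·7 + 0.2429·100 + 0.2123·48 + 0.2286·94 = 123.4663
  x_1 = 0.2055·55 + 1.1109·29 + 0.1860·7 + 0.2294·100 + 0.2010·48 + 0.1654·94 = 92.9588
  x_2 = 0.1089·55 + 0.1075·29 + 1.1131·7 + 0.1449·100 + 0.0657·48 + 0.1599·94 = 49.5726
  x_3 = 0.1277·55 + 0.0995·29 + 0.1267·7 + 1.2139·100 + 0.1981·48 + 0.1773·94 = 158.3660
  x_4 = 0.1914·55 + 0.2072·29 + 0.1428·7 + 0.2672·100 + 1.1966·48 + 0.2408·94 = 124.3262
  x_5 = 0.1229·55 + 0.1466·29 + 0.1628·7 + 0.2020·100 + 0.1115·48 + 1.1185·94 = 142.8384
Output multipliers (column sums of L):
  Manufacturing: 1.8711
  Healthcare: 1.8505
  Mining: 1.8746
  Chemicals: 2.3004
  Services: 1.9852
  Agriculture: 2.0905

Chemicals (2.3004)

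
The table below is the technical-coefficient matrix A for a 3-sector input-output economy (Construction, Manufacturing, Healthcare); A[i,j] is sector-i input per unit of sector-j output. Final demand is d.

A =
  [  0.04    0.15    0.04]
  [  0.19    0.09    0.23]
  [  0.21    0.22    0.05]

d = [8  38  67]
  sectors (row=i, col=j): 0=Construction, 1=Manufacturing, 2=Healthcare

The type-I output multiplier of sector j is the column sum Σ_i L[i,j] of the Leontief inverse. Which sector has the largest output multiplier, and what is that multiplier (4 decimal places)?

Manufacturing (1.7590)

Form M = I − A:
  [  0.96   -0.15   -0.04]
  [ -0.19    0.91   -0.23]
  [ -0.21   -0.22    0.95]
Leontief inverse L = M⁻¹:
  [  1.1033    0.2051    0.0961]
  [  0.3101    1.2249    0.3096]
  [  0.3157    0.3290    1.1456]
Total output x = L · d:
  x_0 = 1.1033·8 + 0.2051·38 + 0.0961·67 = 23.0591
  x_1 = 0.3101·8 + 1.2249·38 + 0.3096·67 = 69.7702
  x_2 = 0.3157·8 + 0.3290·38 + 1.1456·67 = 91.7809
Output multipliers (column sums of L):
  Construction: 1.7291
  Manufacturing: 1.7590
  Healthcare: 1.5513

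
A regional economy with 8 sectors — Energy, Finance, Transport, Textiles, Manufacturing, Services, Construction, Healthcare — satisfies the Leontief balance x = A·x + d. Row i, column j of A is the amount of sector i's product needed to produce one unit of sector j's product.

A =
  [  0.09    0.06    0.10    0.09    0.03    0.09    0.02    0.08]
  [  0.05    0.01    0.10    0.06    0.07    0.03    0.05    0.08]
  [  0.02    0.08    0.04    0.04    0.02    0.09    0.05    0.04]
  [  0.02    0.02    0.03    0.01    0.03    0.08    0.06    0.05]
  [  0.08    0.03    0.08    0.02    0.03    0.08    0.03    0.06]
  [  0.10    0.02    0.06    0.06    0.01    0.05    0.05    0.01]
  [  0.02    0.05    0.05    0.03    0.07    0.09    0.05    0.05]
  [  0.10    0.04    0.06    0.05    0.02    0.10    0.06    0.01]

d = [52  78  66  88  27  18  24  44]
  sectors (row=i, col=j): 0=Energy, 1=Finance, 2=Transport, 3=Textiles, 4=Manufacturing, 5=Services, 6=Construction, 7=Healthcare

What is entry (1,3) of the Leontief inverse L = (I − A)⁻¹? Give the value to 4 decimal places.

L[1,3] = 0.0936

Form M = I − A:
  [  0.91   -0.06   -0.10   -0.09   -0.03   -0.09   -0.02   -0.08]
  [ -0.05    0.99   -0.10   -0.06   -0.07   -0.03   -0.05   -0.08]
  [ -0.02   -0.08    0.96   -0.04   -0.02   -0.09   -0.05   -0.04]
  [ -0.02   -0.02   -0.03    0.99   -0.03   -0.08   -0.06   -0.05]
  [ -0.08   -0.03   -0.08   -0.02    0.97   -0.08   -0.03   -0.06]
  [ -0.10   -0.02   -0.06   -0.06   -0.01    0.95   -0.05   -0.01]
  [ -0.02   -0.05   -0.05   -0.03   -0.07   -0.09    0.95   -0.05]
  [ -0.10   -0.04   -0.06   -0.05   -0.02   -0.10   -0.06    0.99]
Leontief inverse L = M⁻¹:
  [  1.1488    0.0986    0.1603    0.1361    0.0590    0.1626    0.0646    0.1226]
  [  0.0953    1.0432    0.1466    0.0936    0.0936    0.0917    0.0855    0.1136]
  [  0.0589    0.1032    1.0812    0.0703    0.0424    0.1356    0.0808    0.0684]
  [  0.0530    0.0400    0.0621    1.0341    0.0465    0.1185    0.0840    0.0705]
  [  0.1259    0.0603    0.1261    0.0561    1.0513    0.1345    0.0620    0.0912]
  [  0.1362    0.0468    0.0996    0.0908    0.0302    1.0982    0.0776    0.0402]
  [  0.0639    0.0763    0.0944    0.0615    0.0925    0.1413    1.0823    0.0799]
  [  0.1463    0.0710    0.1091    0.0880    0.0446    0.1565    0.0938    1.0455]
Total output x = L · d:
  x_0 = 1.1488·52 + 0.0986·78 + 0.1603·66 + 0.1361·88 + 0.0590·27 + 0.1626·18 + 0.0646·24 + 0.1226·44 = 101.4497
  x_1 = 0.0953·52 + 1.0432·78 + 0.1466·66 + 0.0936·88 + 0.0936·27 + 0.0917·18 + 0.0855·24 + 0.1136·44 = 115.4596
  x_2 = 0.0589·52 + 0.1032·78 + 1.0812·66 + 0.0703·88 + 0.0424·27 + 0.1356·18 + 0.0808·24 + 0.0684·44 = 97.1925
  x_3 = 0.0530·52 + 0.0400·78 + 0.0621·66 + 1.0341·88 + 0.0465·27 + 0.1185·18 + 0.0840·24 + 0.0705·44 = 109.4798
  x_4 = 0.1259·52 + 0.0603·78 + 0.1261·66 + 0.0561·88 + 1.0513·27 + 0.1345·18 + 0.0620·24 + 0.0912·44 = 60.8159
  x_5 = 0.1362·52 + 0.0468·78 + 0.0996·66 + 0.0908·88 + 0.0302·27 + 1.0982·18 + 0.0776·24 + 0.0402·44 = 49.5146
  x_6 = 0.0639·52 + 0.0763·78 + 0.0944·66 + 0.0615·88 + 0.0925·27 + 0.1413·18 + 1.0823·24 + 0.0799·44 = 55.4503
  x_7 = 0.1463·52 + 0.0710·78 + 0.1091·66 + 0.0880·88 + 0.0446·27 + 0.1565·18 + 0.0938·24 + 1.0455·44 = 80.3674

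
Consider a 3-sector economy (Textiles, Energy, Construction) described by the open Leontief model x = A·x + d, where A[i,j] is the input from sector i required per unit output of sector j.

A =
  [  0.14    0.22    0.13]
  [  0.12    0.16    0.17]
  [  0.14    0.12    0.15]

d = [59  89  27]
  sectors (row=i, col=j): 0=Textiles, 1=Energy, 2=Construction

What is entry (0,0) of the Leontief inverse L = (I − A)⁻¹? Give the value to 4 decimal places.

Form M = I − A:
  [  0.86   -0.22   -0.13]
  [ -0.12    0.84   -0.17]
  [ -0.14   -0.12    0.85]
Leontief inverse L = M⁻¹:
  [  1.2573    0.3673    0.2657]
  [  0.2280    1.2921    0.2933]
  [  0.2393    0.2429    1.2616]
Total output x = L · d:
  x_0 = 1.2573·59 + 0.3673·89 + 0.2657·27 = 114.0413
  x_1 = 0.2280·59 + 1.2921·89 + 0.2933·27 = 136.3702
  x_2 = 0.2393·59 + 0.2429·89 + 1.2616·27 = 69.8002

L[0,0] = 1.2573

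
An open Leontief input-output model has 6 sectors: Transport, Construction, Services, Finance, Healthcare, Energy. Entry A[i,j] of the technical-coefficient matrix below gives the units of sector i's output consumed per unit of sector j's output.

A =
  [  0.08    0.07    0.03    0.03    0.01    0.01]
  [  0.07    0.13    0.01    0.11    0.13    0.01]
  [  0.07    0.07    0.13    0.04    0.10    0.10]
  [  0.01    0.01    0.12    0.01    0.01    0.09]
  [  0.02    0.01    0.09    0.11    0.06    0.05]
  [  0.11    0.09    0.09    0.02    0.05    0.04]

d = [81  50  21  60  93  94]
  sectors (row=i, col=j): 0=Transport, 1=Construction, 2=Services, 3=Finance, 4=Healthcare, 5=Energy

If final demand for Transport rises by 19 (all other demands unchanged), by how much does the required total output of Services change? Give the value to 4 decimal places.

2.3177

Form M = I − A:
  [  0.92   -0.07   -0.03   -0.03   -0.01   -0.01]
  [ -0.07    0.87   -0.01   -0.11   -0.13   -0.01]
  [ -0.07   -0.07    0.87   -0.04   -0.10   -0.10]
  [ -0.01   -0.01   -0.12    0.99   -0.01   -0.09]
  [ -0.02   -0.01   -0.09   -0.11    0.94   -0.05]
  [ -0.11   -0.09   -0.09   -0.02   -0.05    0.96]
Leontief inverse L = M⁻¹:
  [  1.1024    0.0963    0.0519    0.0503    0.0324    0.0243]
  [  0.1044    1.1710    0.0610    0.1559    0.1735    0.0433]
  [  0.1220    0.1238    1.1977    0.0859    0.1544    0.1434]
  [  0.0412    0.0405    0.1600    1.0291    0.0402    0.1161]
  [  0.0491    0.0383    0.1423    0.1344    1.0907    0.0851]
  [  0.1510    0.1353    0.1347    0.0569    0.0921    1.0688]
Total output x = L · d:
  x_0 = 1.1024·81 + 0.0963·50 + 0.0519·21 + 0.0503·60 + 0.0324·93 + 0.0243·94 = 103.5169
  x_1 = 0.1044·81 + 1.1710·50 + 0.0610·21 + 0.1559·60 + 0.1735·93 + 0.0433·94 = 97.8440
  x_2 = 0.1220·81 + 0.1238·50 + 1.1977·21 + 0.0859·60 + 0.1544·93 + 0.1434·94 = 74.2128
  x_3 = 0.0412·81 + 0.0405·50 + 0.1600·21 + 1.0291·60 + 0.0402·93 + 0.1161·94 = 85.1180
  x_4 = 0.0491·81 + 0.0383·50 + 0.1423·21 + 0.1344·60 + 1.0907·93 + 0.0851·94 = 126.3874
  x_5 = 0.1510·81 + 0.1353·50 + 0.1347·21 + 0.0569·60 + 0.0921·93 + 1.0688·94 = 134.2643
Δx_2 = L[2,0] · Δd_0 = 0.1220 · 19 = 2.3177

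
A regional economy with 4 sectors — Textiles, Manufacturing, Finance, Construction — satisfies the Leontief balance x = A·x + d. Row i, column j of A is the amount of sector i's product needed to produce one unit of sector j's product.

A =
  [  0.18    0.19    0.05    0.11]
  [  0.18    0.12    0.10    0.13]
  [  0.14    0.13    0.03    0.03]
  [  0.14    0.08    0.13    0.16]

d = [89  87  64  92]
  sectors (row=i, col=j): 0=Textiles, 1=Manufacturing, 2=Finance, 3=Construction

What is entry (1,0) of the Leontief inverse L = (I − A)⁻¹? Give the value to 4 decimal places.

Form M = I − A:
  [  0.82   -0.19   -0.05   -0.11]
  [ -0.18    0.88   -0.10   -0.13]
  [ -0.14   -0.13    0.97   -0.03]
  [ -0.14   -0.08   -0.13    0.84]
Leontief inverse L = M⁻¹:
  [  1.3560    0.3341    0.1357    0.2341]
  [  0.3501    1.2612    0.1812    0.2475]
  [  0.2519    0.2238    1.0812    0.1062]
  [  0.2983    0.2104    0.2072    1.2695]
Total output x = L · d:
  x_0 = 1.3560·89 + 0.3341·87 + 0.1357·64 + 0.2341·92 = 179.9763
  x_1 = 0.3501·89 + 1.2612·87 + 0.1812·64 + 0.2475·92 = 175.2497
  x_2 = 0.2519·89 + 0.2238·87 + 1.0812·64 + 0.1062·92 = 120.8521
  x_3 = 0.2983·89 + 0.2104·87 + 0.2072·64 + 1.2695·92 = 174.9136

L[1,0] = 0.3501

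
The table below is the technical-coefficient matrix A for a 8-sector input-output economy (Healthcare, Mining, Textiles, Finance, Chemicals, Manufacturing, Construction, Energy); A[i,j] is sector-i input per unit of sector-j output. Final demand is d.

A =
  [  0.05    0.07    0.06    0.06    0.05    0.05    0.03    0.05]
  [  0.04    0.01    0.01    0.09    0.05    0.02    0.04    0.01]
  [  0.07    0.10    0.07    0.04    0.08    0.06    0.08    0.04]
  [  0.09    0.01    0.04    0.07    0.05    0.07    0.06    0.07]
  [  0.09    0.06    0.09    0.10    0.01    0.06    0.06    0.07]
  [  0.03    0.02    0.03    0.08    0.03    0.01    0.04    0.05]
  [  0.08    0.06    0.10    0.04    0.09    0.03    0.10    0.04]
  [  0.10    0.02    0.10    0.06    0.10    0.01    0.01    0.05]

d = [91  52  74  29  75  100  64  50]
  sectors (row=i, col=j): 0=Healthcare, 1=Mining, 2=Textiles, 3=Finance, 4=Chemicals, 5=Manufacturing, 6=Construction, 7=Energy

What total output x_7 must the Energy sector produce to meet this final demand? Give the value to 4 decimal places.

106.5460

Form M = I − A:
  [  0.95   -0.07   -0.06   -0.06   -0.05   -0.05   -0.03   -0.05]
  [ -0.04    0.99   -0.01   -0.09   -0.05   -0.02   -0.04   -0.01]
  [ -0.07   -0.10    0.93   -0.04   -0.08   -0.06   -0.08   -0.04]
  [ -0.09   -0.01   -0.04    0.93   -0.05   -0.07   -0.06   -0.07]
  [ -0.09   -0.06   -0.09   -0.10    0.99   -0.06   -0.06   -0.07]
  [ -0.03   -0.02   -0.03   -0.08   -0.03    0.99   -0.04   -0.05]
  [ -0.08   -0.06   -0.10   -0.04   -0.09   -0.03    0.90   -0.04]
  [ -0.10   -0.02   -0.10   -0.06   -0.10   -0.01   -0.01    0.95]
Leontief inverse L = M⁻¹:
  [  1.1013    0.1027    0.1050    0.1108    0.0922    0.0804    0.0687    0.0855]
  [  0.0764    1.0313    0.0414    0.1237    0.0767    0.0430    0.0677    0.0365]
  [  0.1352    0.1446    1.1296    0.1054    0.1343    0.0987    0.1327    0.0846]
  [  0.1486    0.0480    0.0945    1.1247    0.0982    0.1039    0.1029    0.1122]
  [  0.1567    0.1036    0.1492    0.1623    1.0683    0.0998    0.1109    0.1162]
  [  0.0699    0.0430    0.0649    0.1149    0.0621    1.0332    0.0686    0.0772]
  [  0.1497    0.1107    0.1658    0.1050    0.1480    0.0722    1.1568    0.0872]
  [  0.1600    0.0633    0.1549    0.1158    0.1463    0.0485    0.0537    1.0924]
Total output x = L · d:
  x_0 = 1.1013·91 + 0.1027·52 + 0.1050·74 + 0.1108·29 + 0.0922·75 + 0.0804·100 + 0.0687·64 + 0.0855·50 = 140.1698
  x_1 = 0.0764·91 + 1.0313·52 + 0.0414·74 + 0.1237·29 + 0.0767·75 + 0.0430·100 + 0.0677·64 + 0.0365·50 = 83.4355
  x_2 = 0.1352·91 + 0.1446·52 + 1.1296·74 + 0.1054·29 + 0.1343·75 + 0.0987·100 + 0.1327·64 + 0.0846·50 = 139.1427
  x_3 = 0.1486·91 + 0.0480·52 + 0.0945·74 + 1.1247·29 + 0.0982·75 + 0.1039·100 + 0.1029·64 + 0.1122·50 = 85.5756
  x_4 = 0.1567·91 + 0.1036·52 + 0.1492·74 + 0.1623·29 + 1.0683·75 + 0.0998·100 + 0.1109·64 + 0.1162·50 = 138.4059
  x_5 = 0.0699·91 + 0.0430·52 + 0.0649·74 + 0.1149·29 + 0.0621·75 + 1.0332·100 + 0.0686·64 + 0.0772·50 = 132.9594
  x_6 = 0.1497·91 + 0.1107·52 + 0.1658·74 + 0.1050·29 + 0.1480·75 + 0.0722·100 + 1.1568·64 + 0.0872·50 = 131.4046
  x_7 = 0.1600·91 + 0.0633·52 + 0.1549·74 + 0.1158·29 + 0.1463·75 + 0.0485·100 + 0.0537·64 + 1.0924·50 = 106.5460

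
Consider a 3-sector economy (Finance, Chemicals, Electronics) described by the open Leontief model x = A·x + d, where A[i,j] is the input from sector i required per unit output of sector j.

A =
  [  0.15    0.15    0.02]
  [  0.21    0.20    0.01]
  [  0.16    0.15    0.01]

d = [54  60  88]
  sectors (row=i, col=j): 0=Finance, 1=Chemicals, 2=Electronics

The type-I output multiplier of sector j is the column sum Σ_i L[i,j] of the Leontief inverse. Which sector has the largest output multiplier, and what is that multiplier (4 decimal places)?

Finance (1.8194)

Form M = I − A:
  [  0.85   -0.15   -0.02]
  [ -0.21    0.80   -0.01]
  [ -0.16   -0.15    0.99]
Leontief inverse L = M⁻¹:
  [  1.2404    0.2377    0.0275]
  [  0.3287    1.3154    0.0199]
  [  0.2503    0.2377    1.0176]
Total output x = L · d:
  x_0 = 1.2404·54 + 0.2377·60 + 0.0275·88 = 83.6594
  x_1 = 0.3287·54 + 1.3154·60 + 0.0199·88 = 98.4271
  x_2 = 0.2503·54 + 0.2377·60 + 1.0176·88 = 117.3228
Output multipliers (column sums of L):
  Finance: 1.8194
  Chemicals: 1.7908
  Electronics: 1.0649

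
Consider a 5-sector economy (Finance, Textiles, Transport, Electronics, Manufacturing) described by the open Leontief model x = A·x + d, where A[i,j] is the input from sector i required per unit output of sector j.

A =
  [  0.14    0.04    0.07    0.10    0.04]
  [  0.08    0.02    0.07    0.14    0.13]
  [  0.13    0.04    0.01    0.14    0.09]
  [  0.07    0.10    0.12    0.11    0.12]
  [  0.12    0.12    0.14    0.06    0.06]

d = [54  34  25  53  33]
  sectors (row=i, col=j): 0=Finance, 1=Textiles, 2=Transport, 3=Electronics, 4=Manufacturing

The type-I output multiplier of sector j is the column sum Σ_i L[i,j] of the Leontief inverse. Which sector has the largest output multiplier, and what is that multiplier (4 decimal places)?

Form M = I − A:
  [  0.86   -0.04   -0.07   -0.10   -0.04]
  [ -0.08    0.98   -0.07   -0.14   -0.13]
  [ -0.13   -0.04    0.99   -0.14   -0.09]
  [ -0.07   -0.10   -0.12    0.89   -0.12]
  [ -0.12   -0.12   -0.14   -0.06    0.94]
Leontief inverse L = M⁻¹:
  [  1.2181    0.0850    0.1275    0.1769    0.0984]
  [  0.1683    1.0805    0.1437    0.2249    0.1991]
  [  0.2111    0.0938    1.0798    0.2187    0.1533]
  [  0.1728    0.1641    0.1998    1.2140    0.2042]
  [  0.2195    0.1732    0.2082    0.1614    1.1377]
Total output x = L · d:
  x_0 = 1.2181·54 + 0.0850·34 + 0.1275·25 + 0.1769·53 + 0.0984·33 = 84.4798
  x_1 = 0.1683·54 + 1.0805·34 + 0.1437·25 + 0.2249·53 + 0.1991·33 = 67.9060
  x_2 = 0.2111·54 + 0.0938·34 + 1.0798·25 + 0.2187·53 + 0.1533·33 = 58.2325
  x_3 = 0.1728·54 + 0.1641·34 + 0.1998·25 + 1.2140·53 + 0.2042·33 = 90.9853
  x_4 = 0.2195·54 + 0.1732·34 + 0.2082·25 + 0.1614·53 + 1.1377·33 = 69.0404
Output multipliers (column sums of L):
  Finance: 1.9898
  Textiles: 1.5966
  Transport: 1.7591
  Electronics: 1.9959
  Manufacturing: 1.7925

Electronics (1.9959)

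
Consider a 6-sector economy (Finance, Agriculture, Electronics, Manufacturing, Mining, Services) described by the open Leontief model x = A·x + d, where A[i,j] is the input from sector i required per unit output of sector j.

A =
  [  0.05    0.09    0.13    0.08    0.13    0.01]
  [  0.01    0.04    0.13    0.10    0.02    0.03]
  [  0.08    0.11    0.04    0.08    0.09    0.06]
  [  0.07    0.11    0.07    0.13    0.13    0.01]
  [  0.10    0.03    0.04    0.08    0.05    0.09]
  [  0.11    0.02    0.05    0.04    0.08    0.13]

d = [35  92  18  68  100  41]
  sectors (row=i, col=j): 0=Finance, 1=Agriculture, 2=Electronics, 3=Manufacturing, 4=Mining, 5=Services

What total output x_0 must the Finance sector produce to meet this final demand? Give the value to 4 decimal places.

89.1584

Form M = I − A:
  [  0.95   -0.09   -0.13   -0.08   -0.13   -0.01]
  [ -0.01    0.96   -0.13   -0.10   -0.02   -0.03]
  [ -0.08   -0.11    0.96   -0.08   -0.09   -0.06]
  [ -0.07   -0.11   -0.07    0.87   -0.13   -0.01]
  [ -0.10   -0.03   -0.04   -0.08    0.95   -0.09]
  [ -0.11   -0.02   -0.05   -0.04   -0.08    0.87]
Leontief inverse L = M⁻¹:
  [  1.1094    0.1516    0.1934    0.1580    0.1995    0.0538]
  [  0.0518    1.0874    0.1717    0.1549    0.0724    0.0592]
  [  0.1340    0.1635    1.1048    0.1517    0.1557    0.1012]
  [  0.1311    0.1754    0.1415    1.2160    0.2059    0.0526]
  [  0.1511    0.0785    0.0944    0.1399    1.1138    0.1278]
  [  0.1691    0.0688    0.1071    0.1010    0.1477    1.1776]
Total output x = L · d:
  x_0 = 1.1094·35 + 0.1516·92 + 0.1934·18 + 0.1580·68 + 0.1995·100 + 0.0538·41 = 89.1584
  x_1 = 0.0518·35 + 1.0874·92 + 0.1717·18 + 0.1549·68 + 0.0724·100 + 0.0592·41 = 125.1532
  x_2 = 0.1340·35 + 0.1635·92 + 1.1048·18 + 0.1517·68 + 0.1557·100 + 0.1012·41 = 69.6585
  x_3 = 0.1311·35 + 0.1754·92 + 0.1415·18 + 1.2160·68 + 0.2059·100 + 0.0526·41 = 128.7001
  x_4 = 0.1511·35 + 0.0785·92 + 0.0944·18 + 0.1399·68 + 1.1138·100 + 0.1278·41 = 140.3389
  x_5 = 0.1691·35 + 0.0688·92 + 0.1071·18 + 0.1010·68 + 0.1477·100 + 1.1776·41 = 84.1018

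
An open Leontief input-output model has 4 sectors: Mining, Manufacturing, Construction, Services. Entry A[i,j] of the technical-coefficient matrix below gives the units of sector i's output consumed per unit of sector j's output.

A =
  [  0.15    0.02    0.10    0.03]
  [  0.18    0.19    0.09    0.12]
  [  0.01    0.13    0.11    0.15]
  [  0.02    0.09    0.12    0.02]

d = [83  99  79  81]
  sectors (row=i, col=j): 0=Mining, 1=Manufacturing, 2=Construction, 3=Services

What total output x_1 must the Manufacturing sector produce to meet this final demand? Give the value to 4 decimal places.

Form M = I − A:
  [  0.85   -0.02   -0.10   -0.03]
  [ -0.18    0.81   -0.09   -0.12]
  [ -0.01   -0.13    0.89   -0.15]
  [ -0.02   -0.09   -0.12    0.98]
Leontief inverse L = M⁻¹:
  [  1.1927    0.0608    0.1492    0.0668]
  [  0.2808    1.2936    0.1888    0.1959]
  [  0.0642    0.2143    1.1806    0.2089]
  [  0.0580    0.1463    0.1649    1.0653]
Total output x = L · d:
  x_0 = 1.1927·83 + 0.0608·99 + 0.1492·79 + 0.0668·81 = 122.2057
  x_1 = 0.2808·83 + 1.2936·99 + 0.1888·79 + 0.1959·81 = 182.1447
  x_2 = 0.0642·83 + 0.2143·99 + 1.1806·79 + 0.2089·81 = 136.7343
  x_3 = 0.0580·83 + 0.1463·99 + 0.1649·79 + 1.0653·81 = 118.6176

182.1447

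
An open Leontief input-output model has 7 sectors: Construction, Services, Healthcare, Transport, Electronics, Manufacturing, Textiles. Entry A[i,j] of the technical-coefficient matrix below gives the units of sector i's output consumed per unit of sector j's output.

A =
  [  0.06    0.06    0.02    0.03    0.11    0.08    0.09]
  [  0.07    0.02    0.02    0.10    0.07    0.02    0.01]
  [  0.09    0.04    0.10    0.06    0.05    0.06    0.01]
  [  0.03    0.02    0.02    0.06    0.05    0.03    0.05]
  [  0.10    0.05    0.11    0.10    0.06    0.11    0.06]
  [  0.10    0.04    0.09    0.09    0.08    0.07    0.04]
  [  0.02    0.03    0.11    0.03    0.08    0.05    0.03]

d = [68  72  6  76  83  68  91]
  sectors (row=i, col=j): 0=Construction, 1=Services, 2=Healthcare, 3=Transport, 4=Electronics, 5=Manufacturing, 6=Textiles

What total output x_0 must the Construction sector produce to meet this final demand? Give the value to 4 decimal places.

Form M = I − A:
  [  0.94   -0.06   -0.02   -0.03   -0.11   -0.08   -0.09]
  [ -0.07    0.98   -0.02   -0.10   -0.07   -0.02   -0.01]
  [ -0.09   -0.04    0.90   -0.06   -0.05   -0.06   -0.01]
  [ -0.03   -0.02   -0.02    0.94   -0.05   -0.03   -0.05]
  [ -0.10   -0.05   -0.11   -0.10    0.94   -0.11   -0.06]
  [ -0.10   -0.04   -0.09   -0.09   -0.08    0.93   -0.04]
  [ -0.02   -0.03   -0.11   -0.03   -0.08   -0.05    0.97]
Leontief inverse L = M⁻¹:
  [  1.1154    0.0910    0.0778    0.0848    0.1679    0.1323    0.1254]
  [  0.1046    1.0405    0.0514    0.1350    0.1073    0.0537    0.0368]
  [  0.1410    0.0683    1.1461    0.1070    0.1007    0.1051    0.0417]
  [  0.0585    0.0365    0.0505    1.0892    0.0810    0.0576    0.0699]
  [  0.1701    0.0891    0.1779    0.1666    1.1323    0.1729    0.1043]
  [  0.1612    0.0747    0.1484    0.1482    0.1429    1.1263    0.0802]
  [  0.0664    0.0541    0.1570    0.0731    0.1215    0.0904    1.0543]
Total output x = L · d:
  x_0 = 1.1154·68 + 0.0910·72 + 0.0778·6 + 0.0848·76 + 0.1679·83 + 0.1323·68 + 0.1254·91 = 123.6452
  x_1 = 0.1046·68 + 1.0405·72 + 0.0514·6 + 0.1350·76 + 0.1073·83 + 0.0537·68 + 0.0368·91 = 108.5114
  x_2 = 0.1410·68 + 0.0683·72 + 1.1461·6 + 0.1070·76 + 0.1007·83 + 0.1051·68 + 0.0417·91 = 48.8237
  x_3 = 0.0585·68 + 0.0365·72 + 0.0505·6 + 1.0892·76 + 0.0810·83 + 0.0576·68 + 0.0699·91 = 106.6849
  x_4 = 0.1701·68 + 0.0891·72 + 0.1779·6 + 0.1666·76 + 1.1323·83 + 0.1729·68 + 0.1043·91 = 146.9359
  x_5 = 0.1612·68 + 0.0747·72 + 0.1484·6 + 0.1482·76 + 0.1429·83 + 1.1263·68 + 0.0802·91 = 124.2352
  x_6 = 0.0664·68 + 0.0541·72 + 0.1570·6 + 0.0731·76 + 0.1215·83 + 0.0904·68 + 1.0543·91 = 127.0784

123.6452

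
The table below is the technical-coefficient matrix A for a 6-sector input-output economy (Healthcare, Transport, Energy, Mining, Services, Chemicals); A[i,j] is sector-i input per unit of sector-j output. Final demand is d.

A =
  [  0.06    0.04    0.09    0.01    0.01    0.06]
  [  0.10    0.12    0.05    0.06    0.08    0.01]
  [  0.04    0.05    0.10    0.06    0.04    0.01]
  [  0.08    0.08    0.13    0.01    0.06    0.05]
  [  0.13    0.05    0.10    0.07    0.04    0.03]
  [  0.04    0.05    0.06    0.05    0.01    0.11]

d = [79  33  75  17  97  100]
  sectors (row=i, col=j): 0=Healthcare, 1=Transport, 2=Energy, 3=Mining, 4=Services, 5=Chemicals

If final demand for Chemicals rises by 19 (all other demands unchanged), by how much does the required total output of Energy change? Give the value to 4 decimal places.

0.4798

Form M = I − A:
  [  0.94   -0.04   -0.09   -0.01   -0.01   -0.06]
  [ -0.10    0.88   -0.05   -0.06   -0.08   -0.01]
  [ -0.04   -0.05    0.90   -0.06   -0.04   -0.01]
  [ -0.08   -0.08   -0.13    0.99   -0.06   -0.05]
  [ -0.13   -0.05   -0.10   -0.07    0.96   -0.03]
  [ -0.04   -0.05   -0.06   -0.05   -0.01    0.89]
Leontief inverse L = M⁻¹:
  [  1.0851    0.0647    0.1240    0.0281    0.0244    0.0777]
  [  0.1525    1.1655    0.1070    0.0880    0.1090    0.0332]
  [  0.0735    0.0805    1.1429    0.0804    0.0604    0.0253]
  [  0.1238    0.1195    0.1834    1.0394    0.0846    0.0730]
  [  0.1738    0.0891    0.1580    0.0948    1.0640    0.0557]
  [  0.0712    0.0815    0.1007    0.0711    0.0280    1.1354]
Total output x = L · d:
  x_0 = 1.0851·79 + 0.0647·33 + 0.1240·75 + 0.0281·17 + 0.0244·97 + 0.0777·100 = 107.7726
  x_1 = 0.1525·79 + 1.1655·33 + 0.1070·75 + 0.0880·17 + 0.1090·97 + 0.0332·100 = 73.9300
  x_2 = 0.0735·79 + 0.0805·33 + 1.1429·75 + 0.0804·17 + 0.0604·97 + 0.0253·100 = 103.9289
  x_3 = 0.1238·79 + 0.1195·33 + 0.1834·75 + 1.0394·17 + 0.0846·97 + 0.0730·100 = 60.6542
  x_4 = 0.1738·79 + 0.0891·33 + 0.1580·75 + 0.0948·17 + 1.0640·97 + 0.0557·100 = 138.9016
  x_5 = 0.0712·79 + 0.0815·33 + 0.1007·75 + 0.0711·17 + 0.0280·97 + 1.1354·100 = 133.3313
Δx_2 = L[2,5] · Δd_5 = 0.0253 · 19 = 0.4798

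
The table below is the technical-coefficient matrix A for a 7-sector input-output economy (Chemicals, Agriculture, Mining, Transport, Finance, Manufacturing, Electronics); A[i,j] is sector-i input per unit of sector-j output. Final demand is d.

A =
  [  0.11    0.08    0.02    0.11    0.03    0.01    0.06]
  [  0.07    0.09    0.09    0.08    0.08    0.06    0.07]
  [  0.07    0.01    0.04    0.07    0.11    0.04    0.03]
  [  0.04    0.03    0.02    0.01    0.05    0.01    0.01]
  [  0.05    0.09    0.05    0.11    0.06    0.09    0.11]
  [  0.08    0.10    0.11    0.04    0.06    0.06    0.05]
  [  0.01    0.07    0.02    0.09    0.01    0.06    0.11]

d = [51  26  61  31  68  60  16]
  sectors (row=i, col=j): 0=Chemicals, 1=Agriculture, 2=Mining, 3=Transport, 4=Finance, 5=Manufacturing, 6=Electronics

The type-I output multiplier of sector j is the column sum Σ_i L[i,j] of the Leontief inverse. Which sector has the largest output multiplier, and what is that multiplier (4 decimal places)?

Form M = I − A:
  [  0.89   -0.08   -0.02   -0.11   -0.03   -0.01   -0.06]
  [ -0.07    0.91   -0.09   -0.08   -0.08   -0.06   -0.07]
  [ -0.07   -0.01    0.96   -0.07   -0.11   -0.04   -0.03]
  [ -0.04   -0.03   -0.02    0.99   -0.05   -0.01   -0.01]
  [ -0.05   -0.09   -0.05   -0.11    0.94   -0.09   -0.11]
  [ -0.08   -0.10   -0.11   -0.04   -0.06    0.94   -0.05]
  [ -0.01   -0.07   -0.02   -0.09   -0.01   -0.06    0.89]
Leontief inverse L = M⁻¹:
  [  1.1526    0.1254    0.0488    0.1595    0.0651    0.0367    0.1011]
  [  0.1259    1.1506    0.1350    0.1471    0.1335    0.1030    0.1275]
  [  0.1086    0.0525    1.0682    0.1171    0.1444    0.0695    0.0705]
  [  0.0596    0.0515    0.0346    1.0346    0.0673    0.0248    0.0306]
  [  0.1040    0.1536    0.0970    0.1751    1.1112    0.1341    0.1692]
  [  0.1356    0.1571    0.1538    0.1050    0.1126    1.1004    0.1036]
  [  0.0416    0.1106    0.0501    0.1297    0.0414    0.0883    1.1483]
Total output x = L · d:
  x_0 = 1.1526·51 + 0.1254·26 + 0.0488·61 + 0.1595·31 + 0.0651·68 + 0.0367·60 + 0.1011·16 = 78.2077
  x_1 = 0.1259·51 + 1.1506·26 + 0.1350·61 + 0.1471·31 + 0.1335·68 + 0.1030·60 + 0.1275·16 = 66.4295
  x_2 = 0.1086·51 + 0.0525·26 + 1.0682·61 + 0.1171·31 + 0.1444·68 + 0.0695·60 + 0.0705·16 = 90.8104
  x_3 = 0.0596·51 + 0.0515·26 + 0.0346·61 + 1.0346·31 + 0.0673·68 + 0.0248·60 + 0.0306·16 = 45.1118
  x_4 = 0.1040·51 + 0.1536·26 + 0.0970·61 + 0.1751·31 + 1.1112·68 + 0.1341·60 + 0.1692·16 = 106.9587
  x_5 = 0.1356·51 + 0.1571·26 + 0.1538·61 + 0.1050·31 + 0.1126·68 + 1.1004·60 + 0.1036·16 = 98.9772
  x_6 = 0.0416·51 + 0.1106·26 + 0.0501·61 + 0.1297·31 + 0.0414·68 + 0.0883·60 + 1.1483·16 = 38.5580
Output multipliers (column sums of L):
  Chemicals: 1.7278
  Agriculture: 1.8013
  Mining: 1.5876
  Transport: 1.8681
  Finance: 1.6754
  Manufacturing: 1.5568
  Electronics: 1.7508

Transport (1.8681)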